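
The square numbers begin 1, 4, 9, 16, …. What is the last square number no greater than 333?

324

Solve n² ≤ 333 for integer n.
n = 18 gives 324 ≤ 333, while n = 19 gives 361 > 333; so the answer is 324.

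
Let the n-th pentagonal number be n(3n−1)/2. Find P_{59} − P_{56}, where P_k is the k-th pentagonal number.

516

59·(3·59 − 1)/2 = 5192 and 56·(3·56 − 1)/2 = 4676.
Difference: 5192 − 4676 = 516.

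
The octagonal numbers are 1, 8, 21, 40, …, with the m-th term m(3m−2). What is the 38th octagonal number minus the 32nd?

1248

38·(3·38 − 2) = 4256 and 32·(3·32 − 2) = 3008.
Difference: 4256 − 3008 = 1248.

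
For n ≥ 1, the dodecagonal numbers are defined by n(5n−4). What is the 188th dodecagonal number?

175968

The 188th dodecagonal number is n(5n−4) with n = 188.
188·(5·188 − 4) = 188·936 = 175968.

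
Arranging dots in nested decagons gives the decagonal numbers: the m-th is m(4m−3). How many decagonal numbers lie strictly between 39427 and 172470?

The n-th decagonal number is n(4n−3).
Smallest index with value > 39427: n = 100 (giving 39700).
Largest index with value < 172470: n = 208 (giving 172432).
Indices 100 through 208: 109 terms.

109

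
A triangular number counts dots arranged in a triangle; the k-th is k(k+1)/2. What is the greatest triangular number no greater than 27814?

27730

Solve n(n+1)/2 ≤ 27814 for integer n.
n = 235 gives 27730 ≤ 27814, while n = 236 gives 27966 > 27814; so the answer is 27730.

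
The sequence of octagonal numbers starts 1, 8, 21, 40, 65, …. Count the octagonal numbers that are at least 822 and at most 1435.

The n-th octagonal number is n(3n−2).
Smallest index with value ≥ 822: n = 17 (giving 833).
Largest index with value ≤ 1435: n = 22 (giving 1408).
Indices 17 through 22: 6 terms.

6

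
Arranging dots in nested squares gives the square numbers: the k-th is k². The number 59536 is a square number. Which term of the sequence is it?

244

We need n² = 59536, so n = √59536 = 244.
Check: 244² = 59536. ✓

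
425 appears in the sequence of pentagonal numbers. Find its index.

Set n(3n−1)/2 = 425, giving 3n² − n − 850 = 0.
The discriminant is 1 + 24·425 = 10201, and √10201 = 101.
So n = (1 + 101) / 6 = 102/6 = 17.

17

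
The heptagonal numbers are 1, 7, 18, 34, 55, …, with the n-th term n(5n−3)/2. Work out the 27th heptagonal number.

1782

The 27th heptagonal number is n(5n−3)/2 with n = 27.
27·(5·27 − 3)/2 = 27·132/2 = 27·66 = 1782.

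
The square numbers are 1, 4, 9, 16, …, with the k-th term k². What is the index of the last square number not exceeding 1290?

Solve n² ≤ 1290 for integer n.
n = 35 gives 1225 ≤ 1290, while n = 36 gives 1296 > 1290; so the answer is index 35.

35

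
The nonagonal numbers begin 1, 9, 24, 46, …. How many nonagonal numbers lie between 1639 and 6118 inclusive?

21

The n-th nonagonal number is n(7n−5)/2.
Smallest index with value ≥ 1639: n = 22 (giving 1639).
Largest index with value ≤ 6118: n = 42 (giving 6069).
Indices 22 through 42: 21 terms.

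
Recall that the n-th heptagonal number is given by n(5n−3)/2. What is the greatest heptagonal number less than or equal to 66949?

66178

Solve n(5n−3)/2 ≤ 66949 for integer n.
n = 163 gives 66178 ≤ 66949, while n = 164 gives 66994 > 66949; so the answer is 66178.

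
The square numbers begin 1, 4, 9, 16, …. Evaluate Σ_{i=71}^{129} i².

607110

Σ_{i=71}^{129} i² = 723905 − 116795 = 607110.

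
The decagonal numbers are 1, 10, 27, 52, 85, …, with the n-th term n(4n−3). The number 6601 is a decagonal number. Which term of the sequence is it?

Set n(4n−3) = 6601, giving 4n² − 3n − 6601 = 0.
The discriminant is 9 + 16·6601 = 105625, and √105625 = 325.
So n = (3 + 325) / 8 = 328/8 = 41.

41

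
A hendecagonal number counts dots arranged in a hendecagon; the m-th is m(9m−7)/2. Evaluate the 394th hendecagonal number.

394·(9·394 − 7)/2 = 394·3539/2 = 697183.

697183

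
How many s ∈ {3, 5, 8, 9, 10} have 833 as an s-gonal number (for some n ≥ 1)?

s = 3: P(3, 40) = 820 and P(3, 41) = 861; 833 is not s-gonal.
s = 5: P(5, 23) = 782 and P(5, 24) = 852; 833 is not s-gonal.
s = 8: P(8, 17) = 833. ✓
s = 9: P(9, 15) = 750 and P(9, 16) = 856; 833 is not s-gonal.
s = 10: P(10, 14) = 742 and P(10, 15) = 855; 833 is not s-gonal.
Hits: s ∈ {8} → 1.

1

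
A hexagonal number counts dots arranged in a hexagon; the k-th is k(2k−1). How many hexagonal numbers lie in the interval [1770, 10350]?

43

The n-th hexagonal number is n(2n−1).
Smallest index with value ≥ 1770: n = 30 (giving 1770).
Largest index with value ≤ 10350: n = 72 (giving 10296).
Indices 30 through 72: 43 terms.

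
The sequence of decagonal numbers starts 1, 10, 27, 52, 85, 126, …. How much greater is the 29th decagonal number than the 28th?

225

Consecutive decagonal numbers differ by 8n − 7: here 8·29 − 7 = 225.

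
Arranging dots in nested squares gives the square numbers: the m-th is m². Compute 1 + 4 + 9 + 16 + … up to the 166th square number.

Σ_{i=1}^{166} i² = 166·167·333/6 = 1538571.

1538571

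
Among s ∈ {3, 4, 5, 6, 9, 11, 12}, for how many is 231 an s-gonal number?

2

s = 3: P(3, 21) = 231. ✓
s = 4: P(4, 15) = 225 and P(4, 16) = 256; 231 is not s-gonal.
s = 5: P(5, 12) = 210 and P(5, 13) = 247; 231 is not s-gonal.
s = 6: P(6, 11) = 231. ✓
s = 9: P(9, 8) = 204 and P(9, 9) = 261; 231 is not s-gonal.
s = 11: P(11, 7) = 196 and P(11, 8) = 260; 231 is not s-gonal.
s = 12: P(12, 7) = 217 and P(12, 8) = 288; 231 is not s-gonal.
Hits: s ∈ {3, 6} → 2.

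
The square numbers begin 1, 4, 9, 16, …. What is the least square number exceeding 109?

121

Solve n² > 109 for integer n.
The largest n with value ≤ 109 is 10 (since 100 ≤ 109 < 121), so the first above is n = 11, value 121.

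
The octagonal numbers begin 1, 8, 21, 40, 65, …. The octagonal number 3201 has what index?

33

Set n(3n−2) = 3201, giving 3n² − 2n − 3201 = 0.
The discriminant is 4 + 12·3201 = 38416, and √38416 = 196.
So n = (2 + 196) / 6 = 198/6 = 33.
Check: 33·(3·33 − 2) = 3201. ✓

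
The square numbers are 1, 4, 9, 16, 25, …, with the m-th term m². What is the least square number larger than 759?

784

Solve n² > 759 for integer n.
The largest n with value ≤ 759 is 27 (since 729 ≤ 759 < 784), so the first above is n = 28, value 784.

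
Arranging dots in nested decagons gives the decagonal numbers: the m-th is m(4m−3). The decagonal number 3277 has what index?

Set n(4n−3) = 3277, giving 4n² − 3n − 3277 = 0.
So n = (3 + 229) / 8 = 232/8 = 29.

29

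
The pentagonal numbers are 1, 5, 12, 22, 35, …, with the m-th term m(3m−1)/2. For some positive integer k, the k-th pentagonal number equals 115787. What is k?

278

Set n(3n−1)/2 = 115787, giving 3n² − n − 231574 = 0.
The discriminant is 1 + 24·115787 = 2778889, and √2778889 = 1667.
So n = (1 + 1667) / 6 = 1668/6 = 278.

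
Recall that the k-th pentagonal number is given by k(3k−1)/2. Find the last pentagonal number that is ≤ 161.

Solve n(3n−1)/2 ≤ 161 for integer n.
n = 10 gives 145 ≤ 161, while n = 11 gives 176 > 161; so the answer is 145.

145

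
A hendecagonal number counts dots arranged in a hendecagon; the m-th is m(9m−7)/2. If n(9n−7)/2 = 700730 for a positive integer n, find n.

395

Set n(9n−7)/2 = 700730, giving 9n² − 7n − 1401460 = 0.
The discriminant is 49 + 72·700730 = 50452609, and √50452609 = 7103.
So n = (7 + 7103) / 18 = 7110/18 = 395.
Check: 395·(9·395 − 7)/2 = 700730. ✓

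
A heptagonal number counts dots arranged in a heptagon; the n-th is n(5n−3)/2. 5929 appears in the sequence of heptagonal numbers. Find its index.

Set n(5n−3)/2 = 5929, giving 5n² − 3n − 11858 = 0.
The discriminant is 9 + 40·5929 = 237169, and √237169 = 487.
So n = (3 + 487) / 10 = 490/10 = 49.

49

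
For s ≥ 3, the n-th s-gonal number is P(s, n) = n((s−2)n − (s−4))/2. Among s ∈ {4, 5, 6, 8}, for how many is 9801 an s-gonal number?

s = 4: P(4, 99) = 9801. ✓
s = 5: P(5, 81) = 9801. ✓
s = 6: P(6, 70) = 9730 and P(6, 71) = 10011; 9801 is not s-gonal.
s = 8: P(8, 57) = 9633 and P(8, 58) = 9976; 9801 is not s-gonal.
Hits: s ∈ {4, 5} → 2.

2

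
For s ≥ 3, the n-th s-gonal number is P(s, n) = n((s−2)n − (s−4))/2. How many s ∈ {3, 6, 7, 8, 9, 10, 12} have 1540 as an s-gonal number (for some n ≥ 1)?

3

s = 3: P(3, 55) = 1540. ✓
s = 6: P(6, 28) = 1540. ✓
s = 7: P(7, 25) = 1525 and P(7, 26) = 1651; 1540 is not s-gonal.
s = 8: P(8, 22) = 1408 and P(8, 23) = 1541; 1540 is not s-gonal.
s = 9: P(9, 21) = 1491 and P(9, 22) = 1639; 1540 is not s-gonal.
s = 10: P(10, 20) = 1540. ✓
s = 12: P(12, 17) = 1377 and P(12, 18) = 1548; 1540 is not s-gonal.
Hits: s ∈ {3, 6, 10} → 3.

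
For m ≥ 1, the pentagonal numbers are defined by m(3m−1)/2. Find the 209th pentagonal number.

65417

The 209th pentagonal number is n(3n−1)/2 with n = 209.
209·(3·209 − 1)/2 = 209·626/2 = 209·313 = 65417.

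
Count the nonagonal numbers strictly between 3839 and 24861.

51

The n-th nonagonal number is n(7n−5)/2.
Smallest index with value > 3839: n = 34 (giving 3961).
Largest index with value < 24861: n = 84 (giving 24486).
Indices 34 through 84: 51 terms.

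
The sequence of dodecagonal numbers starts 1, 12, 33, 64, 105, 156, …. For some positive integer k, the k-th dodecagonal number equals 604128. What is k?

348

Set n(5n−4) = 604128, giving 5n² − 4n − 604128 = 0.
The discriminant is 16 + 20·604128 = 12082576, and √12082576 = 3476.
So n = (4 + 3476) / 10 = 3480/10 = 348.
Check: 348·(5·348 − 4) = 604128. ✓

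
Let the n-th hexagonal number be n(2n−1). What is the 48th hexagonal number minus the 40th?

48·(2·48 − 1) = 4560 and 40·(2·40 − 1) = 3160.
Difference: 4560 − 3160 = 1400.

1400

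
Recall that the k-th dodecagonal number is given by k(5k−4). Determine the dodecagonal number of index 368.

675648

The 368th dodecagonal number is n(5n−4) with n = 368.
368·(5·368 − 4) = 368·1836 = 675648.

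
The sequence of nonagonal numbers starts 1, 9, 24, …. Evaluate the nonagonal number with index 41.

5781

41·(7·41 − 5)/2 = 41·282/2 = 41·141 = 5781.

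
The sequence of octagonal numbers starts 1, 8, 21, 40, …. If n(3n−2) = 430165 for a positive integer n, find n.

Set n(3n−2) = 430165, giving 3n² − 2n − 430165 = 0.
The discriminant is 4 + 12·430165 = 5161984, and √5161984 = 2272.
So n = (2 + 2272) / 6 = 2274/6 = 379.
Check: 379·(3·379 − 2) = 430165. ✓

379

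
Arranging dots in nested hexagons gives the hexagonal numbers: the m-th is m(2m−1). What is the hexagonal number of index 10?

The 10th hexagonal number is n(2n−1) with n = 10.
10·(2·10 − 1) = 10·19 = 190.

190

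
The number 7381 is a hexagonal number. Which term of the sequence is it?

Set n(2n−1) = 7381, giving 2n² − n − 7381 = 0.
The discriminant is 1 + 8·7381 = 59049, and √59049 = 243.
So n = (1 + 243) / 4 = 244/4 = 61.
Check: 61·(2·61 − 1) = 7381. ✓

61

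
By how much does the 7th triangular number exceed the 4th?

7·8/2 = 28 and 4·5/2 = 10.
Difference: 28 − 10 = 18.

18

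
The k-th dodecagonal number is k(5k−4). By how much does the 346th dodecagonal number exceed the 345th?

Consecutive dodecagonal numbers differ by 10n − 9: here 10·346 − 9 = 3451.

3451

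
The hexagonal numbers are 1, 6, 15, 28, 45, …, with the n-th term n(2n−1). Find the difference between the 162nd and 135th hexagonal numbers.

162·(2·162 − 1) = 52326 and 135·(2·135 − 1) = 36315.
Difference: 52326 − 36315 = 16011.

16011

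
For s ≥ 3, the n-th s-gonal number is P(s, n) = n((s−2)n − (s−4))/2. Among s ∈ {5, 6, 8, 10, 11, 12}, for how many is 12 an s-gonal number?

2

s = 5: P(5, 3) = 12. ✓
s = 6: P(6, 2) = 6 and P(6, 3) = 15; 12 is not s-gonal.
s = 8: P(8, 2) = 8 and P(8, 3) = 21; 12 is not s-gonal.
s = 10: P(10, 2) = 10 and P(10, 3) = 27; 12 is not s-gonal.
s = 11: P(11, 2) = 11 and P(11, 3) = 30; 12 is not s-gonal.
s = 12: P(12, 2) = 12. ✓
Hits: s ∈ {5, 12} → 2.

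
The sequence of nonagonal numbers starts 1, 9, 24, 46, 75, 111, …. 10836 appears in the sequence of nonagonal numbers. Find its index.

Set n(7n−5)/2 = 10836, giving 7n² − 5n − 21672 = 0.
So n = (5 + 779) / 14 = 784/14 = 56.
Check: 56·(7·56 − 5)/2 = 10836. ✓

56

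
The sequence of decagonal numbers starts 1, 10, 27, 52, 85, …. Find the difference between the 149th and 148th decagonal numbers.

Consecutive decagonal numbers differ by 8n − 7: here 8·149 − 7 = 1185.

1185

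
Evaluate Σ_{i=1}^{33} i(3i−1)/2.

Σ i(3i−1)/2 = (3Σi² − Σi) / 2 over i = 1..33.
Σi = 561 and Σi² = 12529.
(3·12529 − 1·561) / 2 = 37026/2 = 18513.

18513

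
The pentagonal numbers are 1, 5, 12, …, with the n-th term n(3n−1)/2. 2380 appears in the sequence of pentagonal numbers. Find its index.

40

Set n(3n−1)/2 = 2380, giving 3n² − n − 4760 = 0.
So n = (1 + 239) / 6 = 240/6 = 40.
Check: 40·(3·40 − 1)/2 = 2380. ✓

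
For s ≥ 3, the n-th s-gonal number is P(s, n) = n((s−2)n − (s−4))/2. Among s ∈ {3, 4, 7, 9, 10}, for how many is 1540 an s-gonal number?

2

s = 3: P(3, 55) = 1540. ✓
s = 4: P(4, 39) = 1521 and P(4, 40) = 1600; 1540 is not s-gonal.
s = 7: P(7, 25) = 1525 and P(7, 26) = 1651; 1540 is not s-gonal.
s = 9: P(9, 21) = 1491 and P(9, 22) = 1639; 1540 is not s-gonal.
s = 10: P(10, 20) = 1540. ✓
Hits: s ∈ {3, 10} → 2.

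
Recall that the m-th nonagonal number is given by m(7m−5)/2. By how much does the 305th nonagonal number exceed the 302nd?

305·(7·305 − 5)/2 = 324825 and 302·(7·302 − 5)/2 = 318459.
Difference: 324825 − 318459 = 6366.

6366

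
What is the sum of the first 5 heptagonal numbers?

115

Σ i(5i−3)/2 = (5Σi² − 3Σi) / 2 over i = 1..5.
Σi = 15 and Σi² = 55.
(5·55 − 3·15) / 2 = 230/2 = 115.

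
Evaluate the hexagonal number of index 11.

231

The 11th hexagonal number is n(2n−1) with n = 11.
11·(2·11 − 1) = 11·21 = 231.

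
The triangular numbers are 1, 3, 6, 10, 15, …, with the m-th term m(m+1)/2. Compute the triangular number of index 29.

The 29th triangular number is n(n+1)/2 with n = 29.
29·30/2 = 870/2 = 435.

435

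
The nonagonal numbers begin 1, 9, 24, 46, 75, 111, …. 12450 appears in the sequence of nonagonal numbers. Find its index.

60

Set n(7n−5)/2 = 12450, giving 7n² − 5n − 24900 = 0.
The discriminant is 25 + 56·12450 = 697225, and √697225 = 835.
So n = (5 + 835) / 14 = 840/14 = 60.
Check: 60·(7·60 − 5)/2 = 12450. ✓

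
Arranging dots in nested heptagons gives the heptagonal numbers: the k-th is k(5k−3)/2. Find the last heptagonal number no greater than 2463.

Solve n(5n−3)/2 ≤ 2463 for integer n.
n = 31 gives 2356 ≤ 2463, while n = 32 gives 2512 > 2463; so the answer is 2356.

2356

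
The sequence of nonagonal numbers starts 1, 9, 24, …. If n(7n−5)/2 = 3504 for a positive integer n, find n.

32

Set n(7n−5)/2 = 3504, giving 7n² − 5n − 7008 = 0.
The discriminant is 25 + 56·3504 = 196249, and √196249 = 443.
So n = (5 + 443) / 14 = 448/14 = 32.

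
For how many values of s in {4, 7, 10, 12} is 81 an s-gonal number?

s = 4: P(4, 9) = 81. ✓
s = 7: P(7, 6) = 81. ✓
s = 10: P(10, 4) = 52 and P(10, 5) = 85; 81 is not s-gonal.
s = 12: P(12, 4) = 64 and P(12, 5) = 105; 81 is not s-gonal.
Hits: s ∈ {4, 7} → 2.

2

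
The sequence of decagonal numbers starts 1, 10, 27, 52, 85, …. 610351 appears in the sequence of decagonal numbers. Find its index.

Set n(4n−3) = 610351, giving 4n² − 3n − 610351 = 0.
The discriminant is 9 + 16·610351 = 9765625, and √9765625 = 3125.
So n = (3 + 3125) / 8 = 3128/8 = 391.

391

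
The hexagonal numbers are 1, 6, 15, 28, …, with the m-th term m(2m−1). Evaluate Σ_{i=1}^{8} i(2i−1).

372

Σ i(2i−1) = 2Σi² − Σi over i = 1..8.
Σi = 36 and Σi² = 204.
2·204 − 1·36 = 372.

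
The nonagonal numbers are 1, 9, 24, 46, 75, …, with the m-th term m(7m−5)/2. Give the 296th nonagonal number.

The 296th nonagonal number is n(7n−5)/2 with n = 296.
296·(7·296 − 5)/2 = 296·2067/2 = 305916.

305916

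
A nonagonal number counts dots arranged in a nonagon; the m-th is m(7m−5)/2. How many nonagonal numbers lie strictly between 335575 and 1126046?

257

The n-th nonagonal number is n(7n−5)/2.
Smallest index with value > 335575: n = 311 (giving 337746).
Largest index with value < 1126046: n = 567 (giving 1123794).
Indices 311 through 567: 257 terms.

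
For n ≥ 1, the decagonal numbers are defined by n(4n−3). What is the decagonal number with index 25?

The 25th decagonal number is n(4n−3) with n = 25.
25·(4·25 − 3) = 25·97 = 2425.

2425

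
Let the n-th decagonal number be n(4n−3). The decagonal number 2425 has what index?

25

Set n(4n−3) = 2425, giving 4n² − 3n − 2425 = 0.
The discriminant is 9 + 16·2425 = 38809, and √38809 = 197.
So n = (3 + 197) / 8 = 200/8 = 25.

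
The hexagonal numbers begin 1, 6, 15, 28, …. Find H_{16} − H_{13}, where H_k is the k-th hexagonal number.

171

16·(2·16 − 1) = 496 and 13·(2·13 − 1) = 325.
Difference: 496 − 325 = 171.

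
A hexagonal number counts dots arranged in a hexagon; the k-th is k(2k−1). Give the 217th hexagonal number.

93961

The 217th hexagonal number is n(2n−1) with n = 217.
217·(2·217 − 1) = 217·433 = 93961.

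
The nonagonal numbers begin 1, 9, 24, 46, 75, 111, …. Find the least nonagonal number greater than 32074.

Solve n(7n−5)/2 > 32074 for integer n.
The largest n with value ≤ 32074 is 96 (since 32016 ≤ 32074 < 32689), so the first above is n = 97, value 32689.

32689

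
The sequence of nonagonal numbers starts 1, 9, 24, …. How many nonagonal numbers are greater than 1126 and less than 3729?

14

The n-th nonagonal number is n(7n−5)/2.
Smallest index with value > 1126: n = 19 (giving 1216).
Largest index with value < 3729: n = 32 (giving 3504).
Indices 19 through 32: 14 terms.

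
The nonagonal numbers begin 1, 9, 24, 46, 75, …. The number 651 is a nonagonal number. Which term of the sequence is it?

14

Set n(7n−5)/2 = 651, giving 7n² − 5n − 1302 = 0.
The discriminant is 25 + 56·651 = 36481, and √36481 = 191.
So n = (5 + 191) / 14 = 196/14 = 14.
Check: 14·(7·14 − 5)/2 = 651. ✓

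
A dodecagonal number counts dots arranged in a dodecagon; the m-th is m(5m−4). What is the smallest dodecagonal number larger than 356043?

Solve n(5n−4) > 356043 for integer n.
The largest n with value ≤ 356043 is 267 (since 355377 ≤ 356043 < 358048), so the first above is n = 268, value 358048.

358048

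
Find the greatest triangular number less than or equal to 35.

28

Solve n(n+1)/2 ≤ 35 for integer n.
n = 7 gives 28 ≤ 35, while n = 8 gives 36 > 35; so the answer is 28.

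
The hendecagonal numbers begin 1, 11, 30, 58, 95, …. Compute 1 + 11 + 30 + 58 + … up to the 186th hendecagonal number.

9669396

Σ i(9i−7)/2 = (9Σi² − 7Σi) / 2 over i = 1..186.
Σi = 17391 and Σi² = 2162281.
(9·2162281 − 7·17391) / 2 = 19338792/2 = 9669396.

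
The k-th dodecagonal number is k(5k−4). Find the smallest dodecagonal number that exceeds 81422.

Solve n(5n−4) > 81422 for integer n.
The largest n with value ≤ 81422 is 128 (since 81408 ≤ 81422 < 82689), so the first above is n = 129, value 82689.

82689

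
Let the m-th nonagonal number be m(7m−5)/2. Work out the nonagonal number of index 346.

418141

The 346th nonagonal number is n(7n−5)/2 with n = 346.
346·(7·346 − 5)/2 = 346·2417/2 = 418141.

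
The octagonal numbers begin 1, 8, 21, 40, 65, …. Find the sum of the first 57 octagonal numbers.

Σ i(3i−2) = 3Σi² − 2Σi over i = 1..57.
Σi = 1653 and Σi² = 63365.
3·63365 − 2·1653 = 186789.

186789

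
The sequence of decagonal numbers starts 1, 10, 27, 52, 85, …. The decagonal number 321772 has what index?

Set n(4n−3) = 321772, giving 4n² − 3n − 321772 = 0.
The discriminant is 9 + 16·321772 = 5148361, and √5148361 = 2269.
So n = (3 + 2269) / 8 = 2272/8 = 284.

284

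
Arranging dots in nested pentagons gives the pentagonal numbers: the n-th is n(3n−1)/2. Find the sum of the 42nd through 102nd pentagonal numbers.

Σ i(3i−1)/2 = (3Σi² − Σi) / 2 over i = 42..102.
Σi = 5253 − 861 = 4392 and Σi² = 358955 − 23821 = 335134.
(3·335134 − 1·4392) / 2 = 1001010/2 = 500505.

500505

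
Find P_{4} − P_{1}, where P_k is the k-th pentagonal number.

21

4·(3·4 − 1)/2 = 22 and 1·(3·1 − 1)/2 = 1.
Difference: 22 − 1 = 21.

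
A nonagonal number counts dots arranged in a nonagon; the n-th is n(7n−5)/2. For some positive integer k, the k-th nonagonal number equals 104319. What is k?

173

Set n(7n−5)/2 = 104319, giving 7n² − 5n − 208638 = 0.
So n = (5 + 2417) / 14 = 2422/14 = 173.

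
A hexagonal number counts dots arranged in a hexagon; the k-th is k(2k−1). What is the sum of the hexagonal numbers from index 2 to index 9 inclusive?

524

Σ i(2i−1) = 2Σi² − Σi over i = 2..9.
Σi = 45 − 1 = 44 and Σi² = 285 − 1 = 284.
2·284 − 1·44 = 524.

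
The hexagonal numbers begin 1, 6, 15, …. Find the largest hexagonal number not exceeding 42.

Solve n(2n−1) ≤ 42 for integer n.
n = 4 gives 28 ≤ 42, while n = 5 gives 45 > 42; so the answer is 28.

28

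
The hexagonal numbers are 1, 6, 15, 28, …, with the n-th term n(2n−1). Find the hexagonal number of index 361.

The 361st hexagonal number is n(2n−1) with n = 361.
361·(2·361 − 1) = 361·721 = 260281.

260281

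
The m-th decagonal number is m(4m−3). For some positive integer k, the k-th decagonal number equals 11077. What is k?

53

Set n(4n−3) = 11077, giving 4n² − 3n − 11077 = 0.
So n = (3 + 421) / 8 = 424/8 = 53.
Check: 53·(4·53 − 3) = 11077. ✓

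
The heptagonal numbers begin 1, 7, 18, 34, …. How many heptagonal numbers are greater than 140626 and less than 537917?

227

The n-th heptagonal number is n(5n−3)/2.
Smallest index with value > 140626: n = 238 (giving 141253).
Largest index with value < 537917: n = 464 (giving 537544).
Indices 238 through 464: 227 terms.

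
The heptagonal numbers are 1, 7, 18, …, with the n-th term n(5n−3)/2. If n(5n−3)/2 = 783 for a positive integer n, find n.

18

Set n(5n−3)/2 = 783, giving 5n² − 3n − 1566 = 0.
The discriminant is 9 + 40·783 = 31329, and √31329 = 177.
So n = (3 + 177) / 10 = 180/10 = 18.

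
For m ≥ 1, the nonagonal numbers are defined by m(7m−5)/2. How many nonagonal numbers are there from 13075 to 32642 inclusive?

35

The n-th nonagonal number is n(7n−5)/2.
Smallest index with value ≥ 13075: n = 62 (giving 13299).
Largest index with value ≤ 32642: n = 96 (giving 32016).
Indices 62 through 96: 35 terms.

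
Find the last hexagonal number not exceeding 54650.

Solve n(2n−1) ≤ 54650 for integer n.
n = 165 gives 54285 ≤ 54650, while n = 166 gives 54946 > 54650; so the answer is 54285.

54285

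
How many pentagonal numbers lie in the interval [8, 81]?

5

The n-th pentagonal number is n(3n−1)/2.
Smallest index with value ≥ 8: n = 3 (giving 12).
Largest index with value ≤ 81: n = 7 (giving 70).
Indices 3 through 7: 5 terms.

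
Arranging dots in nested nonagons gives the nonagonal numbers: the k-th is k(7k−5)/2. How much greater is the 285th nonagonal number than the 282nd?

5946

285·(7·285 − 5)/2 = 283575 and 282·(7·282 − 5)/2 = 277629.
Difference: 283575 − 277629 = 5946.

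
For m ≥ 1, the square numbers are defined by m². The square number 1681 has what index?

We need n² = 1681, so n = √1681 = 41.
Check: 41² = 1681. ✓

41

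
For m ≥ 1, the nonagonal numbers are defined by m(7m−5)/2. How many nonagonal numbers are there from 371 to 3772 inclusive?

23

The n-th nonagonal number is n(7n−5)/2.
Smallest index with value ≥ 371: n = 11 (giving 396).
Largest index with value ≤ 3772: n = 33 (giving 3729).
Indices 11 through 33: 23 terms.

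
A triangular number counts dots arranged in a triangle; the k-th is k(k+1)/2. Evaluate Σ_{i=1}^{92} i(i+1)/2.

Σ i(i+1)/2 = (Σi² + Σi) / 2 over i = 1..92.
Σi = 4278 and Σi² = 263810.
(1·263810 + 1·4278) / 2 = 268088/2 = 134044.

134044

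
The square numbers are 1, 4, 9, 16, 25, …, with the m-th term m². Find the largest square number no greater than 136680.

136161

Solve n² ≤ 136680 for integer n.
n = 369 gives 136161 ≤ 136680, while n = 370 gives 136900 > 136680; so the answer is 136161.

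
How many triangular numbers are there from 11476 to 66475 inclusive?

214

The n-th triangular number is n(n+1)/2.
Smallest index with value ≥ 11476: n = 151 (giving 11476).
Largest index with value ≤ 66475: n = 364 (giving 66430).
Indices 151 through 364: 214 terms.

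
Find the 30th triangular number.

465

The 30th triangular number is n(n+1)/2 with n = 30.
30·31/2 = 930/2 = 465.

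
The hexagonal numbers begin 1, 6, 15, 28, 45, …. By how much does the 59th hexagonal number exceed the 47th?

59·(2·59 − 1) = 6903 and 47·(2·47 − 1) = 4371.
Difference: 6903 − 4371 = 2532.

2532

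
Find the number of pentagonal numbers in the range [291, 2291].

25

The n-th pentagonal number is n(3n−1)/2.
Smallest index with value ≥ 291: n = 15 (giving 330).
Largest index with value ≤ 2291: n = 39 (giving 2262).
Indices 15 through 39: 25 terms.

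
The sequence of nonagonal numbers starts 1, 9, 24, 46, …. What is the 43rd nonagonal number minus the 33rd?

43·(7·43 − 5)/2 = 6364 and 33·(7·33 − 5)/2 = 3729.
Difference: 6364 − 3729 = 2635.

2635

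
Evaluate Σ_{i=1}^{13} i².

819

Σ_{i=1}^{13} i² = 13·14·27/6 = 819.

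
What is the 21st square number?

The 21st square number is n² with n = 21.
21² = 441.

441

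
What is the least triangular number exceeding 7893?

8001

Solve n(n+1)/2 > 7893 for integer n.
The largest n with value ≤ 7893 is 125 (since 7875 ≤ 7893 < 8001), so the first above is n = 126, value 8001.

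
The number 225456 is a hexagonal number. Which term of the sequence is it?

Set n(2n−1) = 225456, giving 2n² − n − 225456 = 0.
So n = (1 + 1343) / 4 = 1344/4 = 336.
Check: 336·(2·336 − 1) = 225456. ✓

336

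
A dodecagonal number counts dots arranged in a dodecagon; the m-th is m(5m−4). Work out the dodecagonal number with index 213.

The 213th dodecagonal number is n(5n−4) with n = 213.
213·(5·213 − 4) = 213·1061 = 225993.

225993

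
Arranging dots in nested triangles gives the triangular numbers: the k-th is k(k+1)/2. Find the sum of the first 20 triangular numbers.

Σ i(i+1)/2 = (Σi² + Σi) / 2 over i = 1..20.
Σi = 210 and Σi² = 2870.
(1·2870 + 1·210) / 2 = 3080/2 = 1540.

1540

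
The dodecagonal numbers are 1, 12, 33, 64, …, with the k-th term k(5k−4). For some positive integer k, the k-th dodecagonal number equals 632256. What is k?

Set n(5n−4) = 632256, giving 5n² − 4n − 632256 = 0.
The discriminant is 16 + 20·632256 = 12645136, and √12645136 = 3556.
So n = (4 + 3556) / 10 = 3560/10 = 356.

356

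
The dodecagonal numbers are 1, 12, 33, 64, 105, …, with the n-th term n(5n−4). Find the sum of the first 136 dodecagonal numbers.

Σ i(5i−4) = 5Σi² − 4Σi over i = 1..136.
Σi = 9316 and Σi² = 847756.
5·847756 − 4·9316 = 4201516.

4201516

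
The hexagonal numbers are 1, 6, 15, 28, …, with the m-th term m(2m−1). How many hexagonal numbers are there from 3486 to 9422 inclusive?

27

The n-th hexagonal number is n(2n−1).
Smallest index with value ≥ 3486: n = 42 (giving 3486).
Largest index with value ≤ 9422: n = 68 (giving 9180).
Indices 42 through 68: 27 terms.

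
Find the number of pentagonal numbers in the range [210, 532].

The n-th pentagonal number is n(3n−1)/2.
Smallest index with value ≥ 210: n = 12 (giving 210).
Largest index with value ≤ 532: n = 19 (giving 532).
Indices 12 through 19: 8 terms.

8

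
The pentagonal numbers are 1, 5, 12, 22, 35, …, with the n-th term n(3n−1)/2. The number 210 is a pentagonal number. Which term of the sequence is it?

Set n(3n−1)/2 = 210, giving 3n² − n − 420 = 0.
So n = (1 + 71) / 6 = 72/6 = 12.

12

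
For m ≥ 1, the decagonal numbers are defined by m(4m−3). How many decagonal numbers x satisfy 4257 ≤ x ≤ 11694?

The n-th decagonal number is n(4n−3).
Smallest index with value ≥ 4257: n = 33 (giving 4257).
Largest index with value ≤ 11694: n = 54 (giving 11502).
Indices 33 through 54: 22 terms.

22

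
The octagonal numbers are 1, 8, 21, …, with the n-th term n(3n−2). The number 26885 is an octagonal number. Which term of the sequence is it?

95

Set n(3n−2) = 26885, giving 3n² − 2n − 26885 = 0.
So n = (2 + 568) / 6 = 570/6 = 95.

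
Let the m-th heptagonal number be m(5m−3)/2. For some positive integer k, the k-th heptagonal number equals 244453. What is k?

Set n(5n−3)/2 = 244453, giving 5n² − 3n − 488906 = 0.
The discriminant is 9 + 40·244453 = 9778129, and √9778129 = 3127.
So n = (3 + 3127) / 10 = 3130/10 = 313.

313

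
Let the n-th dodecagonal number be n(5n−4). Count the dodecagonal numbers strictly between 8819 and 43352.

The n-th dodecagonal number is n(5n−4).
Smallest index with value > 8819: n = 43 (giving 9073).
Largest index with value < 43352: n = 93 (giving 42873).
Indices 43 through 93: 51 terms.

51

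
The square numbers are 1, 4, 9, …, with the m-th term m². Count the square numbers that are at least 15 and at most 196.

11

The n-th square number is n².
Smallest index with value ≥ 15: n = 4 (giving 16).
Largest index with value ≤ 196: n = 14 (giving 196).
Indices 4 through 14: 11 terms.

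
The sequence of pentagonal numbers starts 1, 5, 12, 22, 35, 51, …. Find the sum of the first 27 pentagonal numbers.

10206

Σ i(3i−1)/2 = (3Σi² − Σi) / 2 over i = 1..27.
Σi = 378 and Σi² = 6930.
(3·6930 − 1·378) / 2 = 20412/2 = 10206.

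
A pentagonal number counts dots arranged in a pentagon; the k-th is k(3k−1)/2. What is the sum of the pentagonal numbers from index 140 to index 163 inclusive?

Σ i(3i−1)/2 = (3Σi² − Σi) / 2 over i = 140..163.
Σi = 13366 − 9730 = 3636 and Σi² = 1456894 − 904890 = 552004.
(3·552004 − 1·3636) / 2 = 1652376/2 = 826188.

826188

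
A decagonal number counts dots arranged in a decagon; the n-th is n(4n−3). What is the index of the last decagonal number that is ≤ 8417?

Solve n(4n−3) ≤ 8417 for integer n.
n = 46 gives 8326 ≤ 8417, while n = 47 gives 8695 > 8417; so the answer is index 46.

46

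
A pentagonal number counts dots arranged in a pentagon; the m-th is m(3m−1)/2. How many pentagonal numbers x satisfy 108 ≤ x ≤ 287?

6

The n-th pentagonal number is n(3n−1)/2.
Smallest index with value ≥ 108: n = 9 (giving 117).
Largest index with value ≤ 287: n = 14 (giving 287).
Indices 9 through 14: 6 terms.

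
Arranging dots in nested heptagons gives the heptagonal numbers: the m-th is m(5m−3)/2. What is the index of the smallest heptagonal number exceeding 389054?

395

Solve n(5n−3)/2 > 389054 for integer n.
The largest n with value ≤ 389054 is 394 (since 387499 ≤ 389054 < 389470), so the first above is n = 395, value 389470.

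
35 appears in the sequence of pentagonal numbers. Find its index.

5

Set n(3n−1)/2 = 35, giving 3n² − n − 70 = 0.
The discriminant is 1 + 24·35 = 841, and √841 = 29.
So n = (1 + 29) / 6 = 30/6 = 5.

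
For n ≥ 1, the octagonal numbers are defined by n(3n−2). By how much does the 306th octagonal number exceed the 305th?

Consecutive octagonal numbers differ by 6n − 5: here 6·306 − 5 = 1831.

1831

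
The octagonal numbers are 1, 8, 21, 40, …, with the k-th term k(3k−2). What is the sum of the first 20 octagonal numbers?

Σ i(3i−2) = 3Σi² − 2Σi over i = 1..20.
Σi = 210 and Σi² = 2870.
3·2870 − 2·210 = 8190.

8190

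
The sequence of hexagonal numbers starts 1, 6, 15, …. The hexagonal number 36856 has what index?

Set n(2n−1) = 36856, giving 2n² − n − 36856 = 0.
The discriminant is 1 + 8·36856 = 294849, and √294849 = 543.
So n = (1 + 543) / 4 = 544/4 = 136.
Check: 136·(2·136 − 1) = 36856. ✓

136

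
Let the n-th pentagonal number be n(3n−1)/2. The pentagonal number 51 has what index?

Set n(3n−1)/2 = 51, giving 3n² − n − 102 = 0.
So n = (1 + 35) / 6 = 36/6 = 6.

6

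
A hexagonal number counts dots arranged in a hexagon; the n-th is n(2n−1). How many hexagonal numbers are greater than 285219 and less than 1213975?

402

The n-th hexagonal number is n(2n−1).
Smallest index with value > 285219: n = 378 (giving 285390).
Largest index with value < 1213975: n = 779 (giving 1212903).
Indices 378 through 779: 402 terms.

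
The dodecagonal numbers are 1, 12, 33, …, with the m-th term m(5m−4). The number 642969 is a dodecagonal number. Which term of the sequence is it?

Set n(5n−4) = 642969, giving 5n² − 4n − 642969 = 0.
The discriminant is 16 + 20·642969 = 12859396, and √12859396 = 3586.
So n = (4 + 3586) / 10 = 3590/10 = 359.

359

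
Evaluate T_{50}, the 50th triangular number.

The 50th triangular number is n(n+1)/2 with n = 50.
50·51/2 = 2550/2 = 1275.

1275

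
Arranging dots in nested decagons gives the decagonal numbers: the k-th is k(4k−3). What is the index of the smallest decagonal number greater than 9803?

Solve n(4n−3) > 9803 for integer n.
The largest n with value ≤ 9803 is 49 (since 9457 ≤ 9803 < 9850), so the first above is n = 50, value 9850.

50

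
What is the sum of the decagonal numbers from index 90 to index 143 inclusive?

Σ i(4i−3) = 4Σi² − 3Σi over i = 90..143.
Σi = 10296 − 4005 = 6291 and Σi² = 984984 − 238965 = 746019.
4·746019 − 3·6291 = 2965203.

2965203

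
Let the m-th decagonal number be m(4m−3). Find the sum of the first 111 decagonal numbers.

Σ i(4i−3) = 4Σi² − 3Σi over i = 1..111.
Σi = 6216 and Σi² = 462056.
4·462056 − 3·6216 = 1829576.

1829576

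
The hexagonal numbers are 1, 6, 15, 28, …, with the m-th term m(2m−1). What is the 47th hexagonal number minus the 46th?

Consecutive hexagonal numbers differ by 4n − 3: here 4·47 − 3 = 185.

185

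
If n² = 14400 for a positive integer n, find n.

We need n² = 14400, so n = √14400 = 120.

120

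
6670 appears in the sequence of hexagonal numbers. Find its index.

Set n(2n−1) = 6670, giving 2n² − n − 6670 = 0.
The discriminant is 1 + 8·6670 = 53361, and √53361 = 231.
So n = (1 + 231) / 4 = 232/4 = 58.

58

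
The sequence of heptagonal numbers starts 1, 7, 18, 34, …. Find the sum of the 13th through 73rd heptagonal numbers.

Σ i(5i−3)/2 = (5Σi² − 3Σi) / 2 over i = 13..73.
Σi = 2701 − 78 = 2623 and Σi² = 132349 − 650 = 131699.
(5·131699 − 3·2623) / 2 = 650626/2 = 325313.

325313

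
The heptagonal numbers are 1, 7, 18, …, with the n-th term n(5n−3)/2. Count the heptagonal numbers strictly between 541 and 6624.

The n-th heptagonal number is n(5n−3)/2.
Smallest index with value > 541: n = 16 (giving 616).
Largest index with value < 6624: n = 51 (giving 6426).
Indices 16 through 51: 36 terms.

36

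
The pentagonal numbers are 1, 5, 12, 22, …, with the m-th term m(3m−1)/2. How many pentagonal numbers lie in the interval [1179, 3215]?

18

The n-th pentagonal number is n(3n−1)/2.
Smallest index with value ≥ 1179: n = 29 (giving 1247).
Largest index with value ≤ 3215: n = 46 (giving 3151).
Indices 29 through 46: 18 terms.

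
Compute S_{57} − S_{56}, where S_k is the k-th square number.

n² − (n−1)² = 2n − 1, so 57² − 56² = 2·57 − 1 = 113.

113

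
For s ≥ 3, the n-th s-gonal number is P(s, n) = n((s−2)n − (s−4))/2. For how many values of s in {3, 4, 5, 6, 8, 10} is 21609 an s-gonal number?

1

s = 3: P(3, 207) = 21528 and P(3, 208) = 21736; 21609 is not s-gonal.
s = 4: P(4, 147) = 21609. ✓
s = 5: P(5, 120) = 21540 and P(5, 121) = 21901; 21609 is not s-gonal.
s = 6: P(6, 104) = 21528 and P(6, 105) = 21945; 21609 is not s-gonal.
s = 8: P(8, 85) = 21505 and P(8, 86) = 22016; 21609 is not s-gonal.
s = 10: P(10, 73) = 21097 and P(10, 74) = 21682; 21609 is not s-gonal.
Hits: s ∈ {4} → 1.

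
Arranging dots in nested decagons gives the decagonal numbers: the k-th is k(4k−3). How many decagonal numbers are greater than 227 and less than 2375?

17

The n-th decagonal number is n(4n−3).
Smallest index with value > 227: n = 8 (giving 232).
Largest index with value < 2375: n = 24 (giving 2232).
Indices 8 through 24: 17 terms.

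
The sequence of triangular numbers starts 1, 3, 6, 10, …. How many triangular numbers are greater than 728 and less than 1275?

The n-th triangular number is n(n+1)/2.
Smallest index with value > 728: n = 38 (giving 741).
Largest index with value < 1275: n = 49 (giving 1225).
Indices 38 through 49: 12 terms.

12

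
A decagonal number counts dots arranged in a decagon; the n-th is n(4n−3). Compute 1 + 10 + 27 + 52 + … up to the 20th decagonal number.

Σ i(4i−3) = 4Σi² − 3Σi over i = 1..20.
Σi = 210 and Σi² = 2870.
4·2870 − 3·210 = 10850.

10850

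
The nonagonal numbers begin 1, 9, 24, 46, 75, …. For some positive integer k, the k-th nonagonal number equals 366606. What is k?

Set n(7n−5)/2 = 366606, giving 7n² − 5n − 733212 = 0.
The discriminant is 25 + 56·366606 = 20529961, and √20529961 = 4531.
So n = (5 + 4531) / 14 = 4536/14 = 324.

324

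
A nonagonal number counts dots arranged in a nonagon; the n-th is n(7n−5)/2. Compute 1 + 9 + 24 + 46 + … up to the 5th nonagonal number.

Σ i(7i−5)/2 = (7Σi² − 5Σi) / 2 over i = 1..5.
Σi = 15 and Σi² = 55.
(7·55 − 5·15) / 2 = 310/2 = 155.

155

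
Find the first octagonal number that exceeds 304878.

306560

Solve n(3n−2) > 304878 for integer n.
The largest n with value ≤ 304878 is 319 (since 304645 ≤ 304878 < 306560), so the first above is n = 320, value 306560.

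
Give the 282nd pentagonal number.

119145

The 282nd pentagonal number is n(3n−1)/2 with n = 282.
282·(3·282 − 1)/2 = 282·845/2 = 119145.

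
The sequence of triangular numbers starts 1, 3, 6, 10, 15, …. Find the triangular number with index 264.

264·265/2 = 69960/2 = 34980.

34980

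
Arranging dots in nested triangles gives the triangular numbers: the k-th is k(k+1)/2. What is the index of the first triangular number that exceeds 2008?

Solve n(n+1)/2 > 2008 for integer n.
The largest n with value ≤ 2008 is 62 (since 1953 ≤ 2008 < 2016), so the first above is n = 63, value 2016.

63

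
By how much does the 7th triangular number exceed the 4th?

18

7·8/2 = 28 and 4·5/2 = 10.
Difference: 28 − 10 = 18.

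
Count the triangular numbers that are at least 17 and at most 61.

5

The n-th triangular number is n(n+1)/2.
Smallest index with value ≥ 17: n = 6 (giving 21).
Largest index with value ≤ 61: n = 10 (giving 55).
Indices 6 through 10: 5 terms.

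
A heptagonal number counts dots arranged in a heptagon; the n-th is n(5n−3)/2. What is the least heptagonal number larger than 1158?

Solve n(5n−3)/2 > 1158 for integer n.
The largest n with value ≤ 1158 is 21 (since 1071 ≤ 1158 < 1177), so the first above is n = 22, value 1177.

1177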